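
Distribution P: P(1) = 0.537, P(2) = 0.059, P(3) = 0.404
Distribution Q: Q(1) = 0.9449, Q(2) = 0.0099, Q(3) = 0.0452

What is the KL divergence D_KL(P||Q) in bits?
0.9908 bits

D_KL(P||Q) = Σ P(x) log₂(P(x)/Q(x))

Computing term by term:
  P(1)·log₂(P(1)/Q(1)) = 0.537·log₂(0.537/0.9449) = -0.43778
  P(2)·log₂(P(2)/Q(2)) = 0.059·log₂(0.059/0.0099) = 0.15194
  P(3)·log₂(P(3)/Q(3)) = 0.404·log₂(0.404/0.0452) = 1.27662

D_KL(P||Q) = -0.43778 + 0.15194 + 1.27662 = 0.99078 ≈ 0.9908 bits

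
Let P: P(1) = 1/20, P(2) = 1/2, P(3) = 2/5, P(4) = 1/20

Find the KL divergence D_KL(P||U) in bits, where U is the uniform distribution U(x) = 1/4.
0.5390 bits

U(i) = 1/4 for all i

D_KL(P||U) = Σ P(x) log₂(P(x) / (1/4))
           = Σ P(x) log₂(P(x)) + log₂(4)
           = log₂(4) - H(P)

H(P) = -Σ P(x) log₂(P(x)):
  -P(1)·log₂(P(1)) = -(1/20)·log₂(1/20) = 0.21610
  -P(2)·log₂(P(2)) = -(1/2)·log₂(1/2) = 0.50000
  -P(3)·log₂(P(3)) = -(2/5)·log₂(2/5) = 0.52877
  -P(4)·log₂(P(4)) = -(1/20)·log₂(1/20) = 0.21610
H(P) = 0.21610 + 0.50000 + 0.52877 + 0.21610 = 1.46097 bits

log₂(4) = 2.00000 bits

D_KL(P||U) = 2.00000 - 1.46097 = 0.53903 ≈ 0.5390 bits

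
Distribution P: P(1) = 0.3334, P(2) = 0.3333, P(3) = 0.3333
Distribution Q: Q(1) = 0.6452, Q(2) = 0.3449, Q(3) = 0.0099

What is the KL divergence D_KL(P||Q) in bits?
1.3569 bits

D_KL(P||Q) = Σ P(x) log₂(P(x)/Q(x))

Computing term by term:
  P(1)·log₂(P(1)/Q(1)) = 0.3334·log₂(0.3334/0.6452) = -0.31756
  P(2)·log₂(P(2)/Q(2)) = 0.3333·log₂(0.3333/0.3449) = -0.01645
  P(3)·log₂(P(3)/Q(3)) = 0.3333·log₂(0.3333/0.0099) = 1.69091

D_KL(P||Q) = -0.31756 - 0.01645 + 1.69091 = 1.35690 ≈ 1.3569 bits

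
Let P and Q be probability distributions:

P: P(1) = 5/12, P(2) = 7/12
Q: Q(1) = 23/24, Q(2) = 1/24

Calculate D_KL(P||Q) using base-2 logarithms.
1.7203 bits

D_KL(P||Q) = Σ P(x) log₂(P(x)/Q(x))

Computing term by term:
  P(1)·log₂(P(1)/Q(1)) = (5/12)·log₂((5/12)/(23/24)) = -0.50068
  P(2)·log₂(P(2)/Q(2)) = (7/12)·log₂((7/12)/(1/24)) = 2.22096

D_KL(P||Q) = -0.50068 + 2.22096 = 1.72028 ≈ 1.7203 bits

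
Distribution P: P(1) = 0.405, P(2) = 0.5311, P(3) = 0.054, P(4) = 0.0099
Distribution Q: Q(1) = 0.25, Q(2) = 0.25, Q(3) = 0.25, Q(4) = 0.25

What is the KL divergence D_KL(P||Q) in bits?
0.6937 bits

D_KL(P||Q) = Σ P(x) log₂(P(x)/Q(x))

Computing term by term:
  P(1)·log₂(P(1)/Q(1)) = 0.405·log₂(0.405/0.25) = 0.28188
  P(2)·log₂(P(2)/Q(2)) = 0.5311·log₂(0.5311/0.25) = 0.57734
  P(3)·log₂(P(3)/Q(3)) = 0.054·log₂(0.054/0.25) = -0.11939
  P(4)·log₂(P(4)/Q(4)) = 0.0099·log₂(0.0099/0.25) = -0.04612

D_KL(P||Q) = 0.28188 + 0.57734 - 0.11939 - 0.04612 = 0.69371 ≈ 0.6937 bits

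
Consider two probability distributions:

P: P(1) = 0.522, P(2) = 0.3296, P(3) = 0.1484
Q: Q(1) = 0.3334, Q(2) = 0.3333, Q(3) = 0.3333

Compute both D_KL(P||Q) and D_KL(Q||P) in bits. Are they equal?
D_KL(P||Q) = 0.1591 bits, D_KL(Q||P) = 0.1788 bits. No, they are not equal.

D_KL(P||Q) = Σ P(x) log₂(P(x)/Q(x))

Computing term by term:
  P(1)·log₂(P(1)/Q(1)) = 0.522·log₂(0.522/0.3334) = 0.33763
  P(2)·log₂(P(2)/Q(2)) = 0.3296·log₂(0.3296/0.3333) = -0.00531
  P(3)·log₂(P(3)/Q(3)) = 0.1484·log₂(0.1484/0.3333) = -0.17323

D_KL(P||Q) = 0.33763 - 0.00531 - 0.17323 = 0.15909 ≈ 0.1591 bits

D_KL(Q||P) = Σ Q(x) log₂(Q(x)/P(x))

Computing term by term:
  Q(1)·log₂(Q(1)/P(1)) = 0.3334·log₂(0.3334/0.522) = -0.21564
  Q(2)·log₂(Q(2)/P(2)) = 0.3333·log₂(0.3333/0.3296) = 0.00537
  Q(3)·log₂(Q(3)/P(3)) = 0.3333·log₂(0.3333/0.1484) = 0.38907

D_KL(Q||P) = -0.21564 + 0.00537 + 0.38907 = 0.17880 ≈ 0.1788 bits

These are NOT equal (difference: 0.0197 bits). KL divergence is asymmetric: D_KL(P||Q) ≠ D_KL(Q||P) in general.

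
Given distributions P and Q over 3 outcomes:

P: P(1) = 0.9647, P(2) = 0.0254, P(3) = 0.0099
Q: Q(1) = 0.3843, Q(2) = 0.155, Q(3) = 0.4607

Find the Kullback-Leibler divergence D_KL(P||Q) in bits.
1.1598 bits

D_KL(P||Q) = Σ P(x) log₂(P(x)/Q(x))

Computing term by term:
  P(1)·log₂(P(1)/Q(1)) = 0.9647·log₂(0.9647/0.3843) = 1.28097
  P(2)·log₂(P(2)/Q(2)) = 0.0254·log₂(0.0254/0.155) = -0.06628
  P(3)·log₂(P(3)/Q(3)) = 0.0099·log₂(0.0099/0.4607) = -0.05485

D_KL(P||Q) = 1.28097 - 0.06628 - 0.05485 = 1.15984 ≈ 1.1598 bits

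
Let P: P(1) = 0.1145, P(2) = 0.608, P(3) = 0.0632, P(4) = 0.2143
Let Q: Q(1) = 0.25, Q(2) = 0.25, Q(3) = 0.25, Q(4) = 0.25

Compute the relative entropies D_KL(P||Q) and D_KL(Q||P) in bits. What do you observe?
D_KL(P||Q) = 0.4775 bits, D_KL(Q||P) = 0.5127 bits. The two directions give different values (D_KL(Q||P) exceeds D_KL(P||Q) by 0.0352 bits): KL divergence is asymmetric.

D_KL(P||Q) = Σ P(x) log₂(P(x)/Q(x))

Computing term by term:
  P(1)·log₂(P(1)/Q(1)) = 0.1145·log₂(0.1145/0.25) = -0.12899
  P(2)·log₂(P(2)/Q(2)) = 0.608·log₂(0.608/0.25) = 0.77954
  P(3)·log₂(P(3)/Q(3)) = 0.0632·log₂(0.0632/0.25) = -0.12538
  P(4)·log₂(P(4)/Q(4)) = 0.2143·log₂(0.2143/0.25) = -0.04764

D_KL(P||Q) = -0.12899 + 0.77954 - 0.12538 - 0.04764 = 0.47753 ≈ 0.4775 bits

D_KL(Q||P) = Σ Q(x) log₂(Q(x)/P(x))

Computing term by term:
  Q(1)·log₂(Q(1)/P(1)) = 0.25·log₂(0.25/0.1145) = 0.28165
  Q(2)·log₂(Q(2)/P(2)) = 0.25·log₂(0.25/0.608) = -0.32054
  Q(3)·log₂(Q(3)/P(3)) = 0.25·log₂(0.25/0.0632) = 0.49598
  Q(4)·log₂(Q(4)/P(4)) = 0.25·log₂(0.25/0.2143) = 0.05557

D_KL(Q||P) = 0.28165 - 0.32054 + 0.49598 + 0.05557 = 0.51266 ≈ 0.5127 bits

These are NOT equal (difference: 0.0352 bits). KL divergence is asymmetric: D_KL(P||Q) ≠ D_KL(Q||P) in general.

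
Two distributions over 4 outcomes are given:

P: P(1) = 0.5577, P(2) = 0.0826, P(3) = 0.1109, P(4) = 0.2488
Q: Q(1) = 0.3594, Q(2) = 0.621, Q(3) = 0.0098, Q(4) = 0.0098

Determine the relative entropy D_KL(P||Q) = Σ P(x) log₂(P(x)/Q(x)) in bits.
1.6622 bits

D_KL(P||Q) = Σ P(x) log₂(P(x)/Q(x))

Computing term by term:
  P(1)·log₂(P(1)/Q(1)) = 0.5577·log₂(0.5577/0.3594) = 0.35353
  P(2)·log₂(P(2)/Q(2)) = 0.0826·log₂(0.0826/0.621) = -0.24040
  P(3)·log₂(P(3)/Q(3)) = 0.1109·log₂(0.1109/0.0098) = 0.38819
  P(4)·log₂(P(4)/Q(4)) = 0.2488·log₂(0.2488/0.0098) = 1.16092

D_KL(P||Q) = 0.35353 - 0.24040 + 0.38819 + 1.16092 = 1.66224 ≈ 1.6622 bits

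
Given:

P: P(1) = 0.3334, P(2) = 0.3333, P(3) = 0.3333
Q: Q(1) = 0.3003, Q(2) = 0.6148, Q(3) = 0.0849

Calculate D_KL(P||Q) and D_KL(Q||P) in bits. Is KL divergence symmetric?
D_KL(P||Q) = 0.4135 bits, D_KL(Q||P) = 0.3302 bits. No, KL divergence is not symmetric.

D_KL(P||Q) = Σ P(x) log₂(P(x)/Q(x))

Computing term by term:
  P(1)·log₂(P(1)/Q(1)) = 0.3334·log₂(0.3334/0.3003) = 0.05029
  P(2)·log₂(P(2)/Q(2)) = 0.3333·log₂(0.3333/0.6148) = -0.29440
  P(3)·log₂(P(3)/Q(3)) = 0.3333·log₂(0.3333/0.0849) = 0.65760

D_KL(P||Q) = 0.05029 - 0.29440 + 0.65760 = 0.41349 ≈ 0.4135 bits

D_KL(Q||P) = Σ Q(x) log₂(Q(x)/P(x))

Computing term by term:
  Q(1)·log₂(Q(1)/P(1)) = 0.3003·log₂(0.3003/0.3334) = -0.04530
  Q(2)·log₂(Q(2)/P(2)) = 0.6148·log₂(0.6148/0.3333) = 0.54305
  Q(3)·log₂(Q(3)/P(3)) = 0.0849·log₂(0.0849/0.3333) = -0.16751

D_KL(Q||P) = -0.04530 + 0.54305 - 0.16751 = 0.33024 ≈ 0.3302 bits

These are NOT equal (difference: 0.0833 bits). KL divergence is asymmetric: D_KL(P||Q) ≠ D_KL(Q||P) in general.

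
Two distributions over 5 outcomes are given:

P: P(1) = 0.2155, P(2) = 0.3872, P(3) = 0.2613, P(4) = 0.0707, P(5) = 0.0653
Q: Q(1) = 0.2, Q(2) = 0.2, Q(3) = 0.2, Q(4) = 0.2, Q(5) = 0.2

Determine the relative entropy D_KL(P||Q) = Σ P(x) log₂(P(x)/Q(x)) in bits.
0.2815 bits

D_KL(P||Q) = Σ P(x) log₂(P(x)/Q(x))

Computing term by term:
  P(1)·log₂(P(1)/Q(1)) = 0.2155·log₂(0.2155/0.2) = 0.02321
  P(2)·log₂(P(2)/Q(2)) = 0.3872·log₂(0.3872/0.2) = 0.36903
  P(3)·log₂(P(3)/Q(3)) = 0.2613·log₂(0.2613/0.2) = 0.10079
  P(4)·log₂(P(4)/Q(4)) = 0.0707·log₂(0.0707/0.2) = -0.10607
  P(5)·log₂(P(5)/Q(5)) = 0.0653·log₂(0.0653/0.2) = -0.10545

D_KL(P||Q) = 0.02321 + 0.36903 + 0.10079 - 0.10607 - 0.10545 = 0.28151 ≈ 0.2815 bits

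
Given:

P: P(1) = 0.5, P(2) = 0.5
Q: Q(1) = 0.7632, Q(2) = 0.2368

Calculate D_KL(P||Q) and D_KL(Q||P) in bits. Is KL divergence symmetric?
D_KL(P||Q) = 0.2341 bits, D_KL(Q||P) = 0.2103 bits. No, KL divergence is not symmetric.

D_KL(P||Q) = Σ P(x) log₂(P(x)/Q(x))

Computing term by term:
  P(1)·log₂(P(1)/Q(1)) = 0.5·log₂(0.5/0.7632) = -0.30507
  P(2)·log₂(P(2)/Q(2)) = 0.5·log₂(0.5/0.2368) = 0.53913

D_KL(P||Q) = -0.30507 + 0.53913 = 0.23406 ≈ 0.2341 bits

D_KL(Q||P) = Σ Q(x) log₂(Q(x)/P(x))

Computing term by term:
  Q(1)·log₂(Q(1)/P(1)) = 0.7632·log₂(0.7632/0.5) = 0.46565
  Q(2)·log₂(Q(2)/P(2)) = 0.2368·log₂(0.2368/0.5) = -0.25533

D_KL(Q||P) = 0.46565 - 0.25533 = 0.21032 ≈ 0.2103 bits

These are NOT equal (difference: 0.0238 bits). KL divergence is asymmetric: D_KL(P||Q) ≠ D_KL(Q||P) in general.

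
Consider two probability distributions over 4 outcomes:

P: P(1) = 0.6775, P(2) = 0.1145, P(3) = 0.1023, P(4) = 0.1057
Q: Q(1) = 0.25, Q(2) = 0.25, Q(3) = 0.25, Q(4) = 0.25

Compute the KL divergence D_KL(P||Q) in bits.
0.5823 bits

D_KL(P||Q) = Σ P(x) log₂(P(x)/Q(x))

Computing term by term:
  P(1)·log₂(P(1)/Q(1)) = 0.6775·log₂(0.6775/0.25) = 0.97444
  P(2)·log₂(P(2)/Q(2)) = 0.1145·log₂(0.1145/0.25) = -0.12899
  P(3)·log₂(P(3)/Q(3)) = 0.1023·log₂(0.1023/0.25) = -0.13188
  P(4)·log₂(P(4)/Q(4)) = 0.1057·log₂(0.1057/0.25) = -0.13127

D_KL(P||Q) = 0.97444 - 0.12899 - 0.13188 - 0.13127 = 0.58230 ≈ 0.5823 bits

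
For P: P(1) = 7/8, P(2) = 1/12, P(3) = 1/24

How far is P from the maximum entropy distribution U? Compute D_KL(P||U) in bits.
0.9266 bits

U(i) = 1/3 for all i

D_KL(P||U) = Σ P(x) log₂(P(x) / (1/3))
           = Σ P(x) log₂(P(x)) + log₂(3)
           = log₂(3) - H(P)

H(P) = -Σ P(x) log₂(P(x)):
  -P(1)·log₂(P(1)) = -(7/8)·log₂(7/8) = 0.16856
  -P(2)·log₂(P(2)) = -(1/12)·log₂(1/12) = 0.29875
  -P(3)·log₂(P(3)) = -(1/24)·log₂(1/24) = 0.19104
H(P) = 0.16856 + 0.29875 + 0.19104 = 0.65835 bits

log₂(3) = 1.58496 bits

D_KL(P||U) = 1.58496 - 0.65835 = 0.92661 ≈ 0.9266 bits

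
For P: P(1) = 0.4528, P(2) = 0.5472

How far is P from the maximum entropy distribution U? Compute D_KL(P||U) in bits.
0.0064 bits

U(i) = 1/2 for all i

D_KL(P||U) = Σ P(x) log₂(P(x) / (1/2))
           = Σ P(x) log₂(P(x)) + log₂(2)
           = log₂(2) - H(P)

H(P) = -Σ P(x) log₂(P(x)):
  -P(1)·log₂(P(1)) = -(0.4528)·log₂(0.4528) = 0.51757
  -P(2)·log₂(P(2)) = -(0.5472)·log₂(0.5472) = 0.47599
H(P) = 0.51757 + 0.47599 = 0.99356 bits

log₂(2) = 1.00000 bits

D_KL(P||U) = 1.00000 - 0.99356 = 0.00644 ≈ 0.0064 bits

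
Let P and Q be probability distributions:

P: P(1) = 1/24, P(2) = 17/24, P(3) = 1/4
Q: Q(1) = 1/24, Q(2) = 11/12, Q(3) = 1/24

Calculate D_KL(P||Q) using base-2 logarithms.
0.3828 bits

D_KL(P||Q) = Σ P(x) log₂(P(x)/Q(x))

Computing term by term:
  P(1)·log₂(P(1)/Q(1)) = (1/24)·log₂((1/24)/(1/24)) = 0.00000
  P(2)·log₂(P(2)/Q(2)) = (17/24)·log₂((17/24)/(11/12)) = -0.26348
  P(3)·log₂(P(3)/Q(3)) = (1/4)·log₂((1/4)/(1/24)) = 0.64624

D_KL(P||Q) = 0.00000 - 0.26348 + 0.64624 = 0.38276 ≈ 0.3828 bits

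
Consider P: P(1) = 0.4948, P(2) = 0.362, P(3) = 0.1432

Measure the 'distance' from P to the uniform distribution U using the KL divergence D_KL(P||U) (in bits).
0.1505 bits

U(i) = 1/3 for all i

D_KL(P||U) = Σ P(x) log₂(P(x) / (1/3))
           = Σ P(x) log₂(P(x)) + log₂(3)
           = log₂(3) - H(P)

H(P) = -Σ P(x) log₂(P(x)):
  -P(1)·log₂(P(1)) = -(0.4948)·log₂(0.4948) = 0.50226
  -P(2)·log₂(P(2)) = -(0.362)·log₂(0.362) = 0.53067
  -P(3)·log₂(P(3)) = -(0.1432)·log₂(0.1432) = 0.40152
H(P) = 0.50226 + 0.53067 + 0.40152 = 1.43445 bits

log₂(3) = 1.58496 bits

D_KL(P||U) = 1.58496 - 1.43445 = 0.15051 ≈ 0.1505 bits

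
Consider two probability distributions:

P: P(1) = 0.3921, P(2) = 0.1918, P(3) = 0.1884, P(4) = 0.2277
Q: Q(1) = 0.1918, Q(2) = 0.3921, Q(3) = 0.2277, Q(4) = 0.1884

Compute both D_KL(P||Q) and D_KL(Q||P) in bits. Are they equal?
D_KL(P||Q) = 0.2174 bits, D_KL(Q||P) = 0.2174 bits. Yes, in this case they are equal (although KL divergence is not symmetric in general).

D_KL(P||Q) = Σ P(x) log₂(P(x)/Q(x))

Computing term by term:
  P(1)·log₂(P(1)/Q(1)) = 0.3921·log₂(0.3921/0.1918) = 0.40450
  P(2)·log₂(P(2)/Q(2)) = 0.1918·log₂(0.1918/0.3921) = -0.19786
  P(3)·log₂(P(3)/Q(3)) = 0.1884·log₂(0.1884/0.2277) = -0.05150
  P(4)·log₂(P(4)/Q(4)) = 0.2277·log₂(0.2277/0.1884) = 0.06224

D_KL(P||Q) = 0.40450 - 0.19786 - 0.05150 + 0.06224 = 0.21738 ≈ 0.2174 bits

D_KL(Q||P) = Σ Q(x) log₂(Q(x)/P(x))

Computing term by term:
  Q(1)·log₂(Q(1)/P(1)) = 0.1918·log₂(0.1918/0.3921) = -0.19786
  Q(2)·log₂(Q(2)/P(2)) = 0.3921·log₂(0.3921/0.1918) = 0.40450
  Q(3)·log₂(Q(3)/P(3)) = 0.2277·log₂(0.2277/0.1884) = 0.06224
  Q(4)·log₂(Q(4)/P(4)) = 0.1884·log₂(0.1884/0.2277) = -0.05150

D_KL(Q||P) = -0.19786 + 0.40450 + 0.06224 - 0.05150 = 0.21738 ≈ 0.2174 bits

These ARE equal here. Q is P with outcomes relabeled (Q(1) = P(2), Q(2) = P(1), Q(3) = P(4), Q(4) = P(3)) by a relabeling that is its own inverse, so the two sums contain exactly the same terms in a different order. This is a special case — KL divergence is not symmetric in general: D_KL(P||Q) ≠ D_KL(Q||P) for most P, Q.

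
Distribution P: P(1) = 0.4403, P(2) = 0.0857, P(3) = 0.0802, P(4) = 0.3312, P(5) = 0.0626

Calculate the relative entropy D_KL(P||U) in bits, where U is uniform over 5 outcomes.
0.4269 bits

U(i) = 1/5 for all i

D_KL(P||U) = Σ P(x) log₂(P(x) / (1/5))
           = Σ P(x) log₂(P(x)) + log₂(5)
           = log₂(5) - H(P)

H(P) = -Σ P(x) log₂(P(x)):
  -P(1)·log₂(P(1)) = -(0.4403)·log₂(0.4403) = 0.52107
  -P(2)·log₂(P(2)) = -(0.0857)·log₂(0.0857) = 0.30377
  -P(3)·log₂(P(3)) = -(0.0802)·log₂(0.0802) = 0.29195
  -P(4)·log₂(P(4)) = -(0.3312)·log₂(0.3312) = 0.52801
  -P(5)·log₂(P(5)) = -(0.0626)·log₂(0.0626) = 0.25026
H(P) = 0.52107 + 0.30377 + 0.29195 + 0.52801 + 0.25026 = 1.89506 bits

log₂(5) = 2.32193 bits

D_KL(P||U) = 2.32193 - 1.89506 = 0.42687 ≈ 0.4269 bits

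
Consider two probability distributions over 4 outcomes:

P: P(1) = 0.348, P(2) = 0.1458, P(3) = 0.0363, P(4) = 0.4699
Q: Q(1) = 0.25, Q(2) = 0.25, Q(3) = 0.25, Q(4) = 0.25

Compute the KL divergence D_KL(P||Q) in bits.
0.3794 bits

D_KL(P||Q) = Σ P(x) log₂(P(x)/Q(x))

Computing term by term:
  P(1)·log₂(P(1)/Q(1)) = 0.348·log₂(0.348/0.25) = 0.16605
  P(2)·log₂(P(2)/Q(2)) = 0.1458·log₂(0.1458/0.25) = -0.11342
  P(3)·log₂(P(3)/Q(3)) = 0.0363·log₂(0.0363/0.25) = -0.10106
  P(4)·log₂(P(4)/Q(4)) = 0.4699·log₂(0.4699/0.25) = 0.42781

D_KL(P||Q) = 0.16605 - 0.11342 - 0.10106 + 0.42781 = 0.37938 ≈ 0.3794 bits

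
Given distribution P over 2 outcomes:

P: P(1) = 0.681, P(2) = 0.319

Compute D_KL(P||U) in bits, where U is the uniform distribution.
0.0967 bits

U(i) = 1/2 for all i

D_KL(P||U) = Σ P(x) log₂(P(x) / (1/2))
           = Σ P(x) log₂(P(x)) + log₂(2)
           = log₂(2) - H(P)

H(P) = -Σ P(x) log₂(P(x)):
  -P(1)·log₂(P(1)) = -(0.681)·log₂(0.681) = 0.37746
  -P(2)·log₂(P(2)) = -(0.319)·log₂(0.319) = 0.52583
H(P) = 0.37746 + 0.52583 = 0.90329 bits

log₂(2) = 1.00000 bits

D_KL(P||U) = 1.00000 - 0.90329 = 0.09671 ≈ 0.0967 bits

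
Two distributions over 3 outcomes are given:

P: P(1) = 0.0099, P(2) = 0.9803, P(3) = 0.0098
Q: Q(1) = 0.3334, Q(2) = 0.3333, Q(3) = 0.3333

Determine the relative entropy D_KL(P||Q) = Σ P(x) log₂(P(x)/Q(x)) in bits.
1.4257 bits

D_KL(P||Q) = Σ P(x) log₂(P(x)/Q(x))

Computing term by term:
  P(1)·log₂(P(1)/Q(1)) = 0.0099·log₂(0.0099/0.3334) = -0.05023
  P(2)·log₂(P(2)/Q(2)) = 0.9803·log₂(0.9803/0.3333) = 1.52574
  P(3)·log₂(P(3)/Q(3)) = 0.0098·log₂(0.0098/0.3333) = -0.04986

D_KL(P||Q) = -0.05023 + 1.52574 - 0.04986 = 1.42565 ≈ 1.4257 bits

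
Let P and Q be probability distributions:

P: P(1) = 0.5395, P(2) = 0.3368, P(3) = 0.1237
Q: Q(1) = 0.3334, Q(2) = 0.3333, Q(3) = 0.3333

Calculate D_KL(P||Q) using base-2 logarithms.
0.2028 bits

D_KL(P||Q) = Σ P(x) log₂(P(x)/Q(x))

Computing term by term:
  P(1)·log₂(P(1)/Q(1)) = 0.5395·log₂(0.5395/0.3334) = 0.37461
  P(2)·log₂(P(2)/Q(2)) = 0.3368·log₂(0.3368/0.3333) = 0.00508
  P(3)·log₂(P(3)/Q(3)) = 0.1237·log₂(0.1237/0.3333) = -0.17689

D_KL(P||Q) = 0.37461 + 0.00508 - 0.17689 = 0.20280 ≈ 0.2028 bits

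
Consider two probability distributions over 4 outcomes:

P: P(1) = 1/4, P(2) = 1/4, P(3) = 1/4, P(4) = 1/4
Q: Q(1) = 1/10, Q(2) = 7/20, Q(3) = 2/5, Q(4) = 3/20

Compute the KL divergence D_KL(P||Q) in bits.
0.2238 bits

D_KL(P||Q) = Σ P(x) log₂(P(x)/Q(x))

Computing term by term:
  P(1)·log₂(P(1)/Q(1)) = (1/4)·log₂((1/4)/(1/10)) = 0.33048
  P(2)·log₂(P(2)/Q(2)) = (1/4)·log₂((1/4)/(7/20)) = -0.12136
  P(3)·log₂(P(3)/Q(3)) = (1/4)·log₂((1/4)/(2/5)) = -0.16952
  P(4)·log₂(P(4)/Q(4)) = (1/4)·log₂((1/4)/(3/20)) = 0.18424

D_KL(P||Q) = 0.33048 - 0.12136 - 0.16952 + 0.18424 = 0.22384 ≈ 0.2238 bits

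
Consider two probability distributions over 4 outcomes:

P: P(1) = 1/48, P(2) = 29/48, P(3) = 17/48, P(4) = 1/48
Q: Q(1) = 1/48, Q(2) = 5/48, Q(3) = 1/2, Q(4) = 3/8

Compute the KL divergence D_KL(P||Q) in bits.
1.2691 bits

D_KL(P||Q) = Σ P(x) log₂(P(x)/Q(x))

Computing term by term:
  P(1)·log₂(P(1)/Q(1)) = (1/48)·log₂((1/48)/(1/48)) = 0.00000
  P(2)·log₂(P(2)/Q(2)) = (29/48)·log₂((29/48)/(5/48)) = 1.53220
  P(3)·log₂(P(3)/Q(3)) = (17/48)·log₂((17/48)/(1/2)) = -0.17620
  P(4)·log₂(P(4)/Q(4)) = (1/48)·log₂((1/48)/(3/8)) = -0.08687

D_KL(P||Q) = 0.00000 + 1.53220 - 0.17620 - 0.08687 = 1.26913 ≈ 1.2691 bits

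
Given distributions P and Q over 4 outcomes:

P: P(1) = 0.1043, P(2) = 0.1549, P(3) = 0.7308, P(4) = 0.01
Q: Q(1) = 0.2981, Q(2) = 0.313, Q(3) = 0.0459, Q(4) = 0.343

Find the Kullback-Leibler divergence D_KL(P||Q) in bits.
2.5518 bits

D_KL(P||Q) = Σ P(x) log₂(P(x)/Q(x))

Computing term by term:
  P(1)·log₂(P(1)/Q(1)) = 0.1043·log₂(0.1043/0.2981) = -0.15802
  P(2)·log₂(P(2)/Q(2)) = 0.1549·log₂(0.1549/0.313) = -0.15720
  P(3)·log₂(P(3)/Q(3)) = 0.7308·log₂(0.7308/0.0459) = 2.91802
  P(4)·log₂(P(4)/Q(4)) = 0.01·log₂(0.01/0.343) = -0.05100

D_KL(P||Q) = -0.15802 - 0.15720 + 2.91802 - 0.05100 = 2.55180 ≈ 2.5518 bits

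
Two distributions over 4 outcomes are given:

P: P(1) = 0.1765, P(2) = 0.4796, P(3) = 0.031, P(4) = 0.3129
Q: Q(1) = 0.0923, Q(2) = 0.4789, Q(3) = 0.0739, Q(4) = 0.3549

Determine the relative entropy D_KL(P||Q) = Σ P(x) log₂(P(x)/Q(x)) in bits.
0.0704 bits

D_KL(P||Q) = Σ P(x) log₂(P(x)/Q(x))

Computing term by term:
  P(1)·log₂(P(1)/Q(1)) = 0.1765·log₂(0.1765/0.0923) = 0.16507
  P(2)·log₂(P(2)/Q(2)) = 0.4796·log₂(0.4796/0.4789) = 0.00101
  P(3)·log₂(P(3)/Q(3)) = 0.031·log₂(0.031/0.0739) = -0.03885
  P(4)·log₂(P(4)/Q(4)) = 0.3129·log₂(0.3129/0.3549) = -0.05686

D_KL(P||Q) = 0.16507 + 0.00101 - 0.03885 - 0.05686 = 0.07037 ≈ 0.0704 bits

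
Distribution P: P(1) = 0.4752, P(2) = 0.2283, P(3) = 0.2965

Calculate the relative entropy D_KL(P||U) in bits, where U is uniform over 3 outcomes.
0.0683 bits

U(i) = 1/3 for all i

D_KL(P||U) = Σ P(x) log₂(P(x) / (1/3))
           = Σ P(x) log₂(P(x)) + log₂(3)
           = log₂(3) - H(P)

H(P) = -Σ P(x) log₂(P(x)):
  -P(1)·log₂(P(1)) = -(0.4752)·log₂(0.4752) = 0.51008
  -P(2)·log₂(P(2)) = -(0.2283)·log₂(0.2283) = 0.48651
  -P(3)·log₂(P(3)) = -(0.2965)·log₂(0.2965) = 0.52003
H(P) = 0.51008 + 0.48651 + 0.52003 = 1.51662 bits

log₂(3) = 1.58496 bits

D_KL(P||U) = 1.58496 - 1.51662 = 0.06834 ≈ 0.0683 bits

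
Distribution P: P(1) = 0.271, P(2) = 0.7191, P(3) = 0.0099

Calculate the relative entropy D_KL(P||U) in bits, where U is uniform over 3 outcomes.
0.6665 bits

U(i) = 1/3 for all i

D_KL(P||U) = Σ P(x) log₂(P(x) / (1/3))
           = Σ P(x) log₂(P(x)) + log₂(3)
           = log₂(3) - H(P)

H(P) = -Σ P(x) log₂(P(x)):
  -P(1)·log₂(P(1)) = -(0.271)·log₂(0.271) = 0.51047
  -P(2)·log₂(P(2)) = -(0.7191)·log₂(0.7191) = 0.34210
  -P(3)·log₂(P(3)) = -(0.0099)·log₂(0.0099) = 0.06592
H(P) = 0.51047 + 0.34210 + 0.06592 = 0.91849 bits

log₂(3) = 1.58496 bits

D_KL(P||U) = 1.58496 - 0.91849 = 0.66647 ≈ 0.6665 bits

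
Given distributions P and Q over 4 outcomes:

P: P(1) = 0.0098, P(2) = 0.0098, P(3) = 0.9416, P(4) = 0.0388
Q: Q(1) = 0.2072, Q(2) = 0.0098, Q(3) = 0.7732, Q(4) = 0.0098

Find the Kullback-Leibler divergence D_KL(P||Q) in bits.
0.3016 bits

D_KL(P||Q) = Σ P(x) log₂(P(x)/Q(x))

Computing term by term:
  P(1)·log₂(P(1)/Q(1)) = 0.0098·log₂(0.0098/0.2072) = -0.04314
  P(2)·log₂(P(2)/Q(2)) = 0.0098·log₂(0.0098/0.0098) = 0.00000
  P(3)·log₂(P(3)/Q(3)) = 0.9416·log₂(0.9416/0.7732) = 0.26767
  P(4)·log₂(P(4)/Q(4)) = 0.0388·log₂(0.0388/0.0098) = 0.07703

D_KL(P||Q) = -0.04314 + 0.00000 + 0.26767 + 0.07703 = 0.30156 ≈ 0.3016 bits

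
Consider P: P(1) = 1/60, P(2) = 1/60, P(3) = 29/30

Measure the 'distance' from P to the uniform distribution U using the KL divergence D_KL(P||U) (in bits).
1.3408 bits

U(i) = 1/3 for all i

D_KL(P||U) = Σ P(x) log₂(P(x) / (1/3))
           = Σ P(x) log₂(P(x)) + log₂(3)
           = log₂(3) - H(P)

H(P) = -Σ P(x) log₂(P(x)):
  -P(1)·log₂(P(1)) = -(1/60)·log₂(1/60) = 0.09845
  -P(2)·log₂(P(2)) = -(1/60)·log₂(1/60) = 0.09845
  -P(3)·log₂(P(3)) = -(29/30)·log₂(29/30) = 0.04728
H(P) = 0.09845 + 0.09845 + 0.04728 = 0.24418 bits

log₂(3) = 1.58496 bits

D_KL(P||U) = 1.58496 - 0.24418 = 1.34078 ≈ 1.3408 bits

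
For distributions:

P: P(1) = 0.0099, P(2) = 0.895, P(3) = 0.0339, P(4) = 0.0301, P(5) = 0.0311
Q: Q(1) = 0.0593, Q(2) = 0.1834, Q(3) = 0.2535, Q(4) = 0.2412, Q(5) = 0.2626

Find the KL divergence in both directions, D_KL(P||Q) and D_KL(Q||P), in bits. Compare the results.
D_KL(P||Q) = 1.7367 bits, D_KL(Q||P) = 2.0020 bits. D_KL(Q||P) is larger than D_KL(P||Q) by 0.2653 bits; the two directions differ.

D_KL(P||Q) = Σ P(x) log₂(P(x)/Q(x))

Computing term by term:
  P(1)·log₂(P(1)/Q(1)) = 0.0099·log₂(0.0099/0.0593) = -0.02557
  P(2)·log₂(P(2)/Q(2)) = 0.895·log₂(0.895/0.1834) = 2.04677
  P(3)·log₂(P(3)/Q(3)) = 0.0339·log₂(0.0339/0.2535) = -0.09840
  P(4)·log₂(P(4)/Q(4)) = 0.0301·log₂(0.0301/0.2412) = -0.09037
  P(5)·log₂(P(5)/Q(5)) = 0.0311·log₂(0.0311/0.2626) = -0.09572

D_KL(P||Q) = -0.02557 + 2.04677 - 0.09840 - 0.09037 - 0.09572 = 1.73671 ≈ 1.7367 bits

D_KL(Q||P) = Σ Q(x) log₂(Q(x)/P(x))

Computing term by term:
  Q(1)·log₂(Q(1)/P(1)) = 0.0593·log₂(0.0593/0.0099) = 0.15314
  Q(2)·log₂(Q(2)/P(2)) = 0.1834·log₂(0.1834/0.895) = -0.41942
  Q(3)·log₂(Q(3)/P(3)) = 0.2535·log₂(0.2535/0.0339) = 0.73582
  Q(4)·log₂(Q(4)/P(4)) = 0.2412·log₂(0.2412/0.0301) = 0.72418
  Q(5)·log₂(Q(5)/P(5)) = 0.2626·log₂(0.2626/0.0311) = 0.80825

D_KL(Q||P) = 0.15314 - 0.41942 + 0.73582 + 0.72418 + 0.80825 = 2.00197 ≈ 2.0020 bits

These are NOT equal (difference: 0.2653 bits). KL divergence is asymmetric: D_KL(P||Q) ≠ D_KL(Q||P) in general.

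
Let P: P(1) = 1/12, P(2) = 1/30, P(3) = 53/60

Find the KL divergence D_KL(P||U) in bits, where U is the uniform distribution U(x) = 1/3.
0.9646 bits

U(i) = 1/3 for all i

D_KL(P||U) = Σ P(x) log₂(P(x) / (1/3))
           = Σ P(x) log₂(P(x)) + log₂(3)
           = log₂(3) - H(P)

H(P) = -Σ P(x) log₂(P(x)):
  -P(1)·log₂(P(1)) = -(1/12)·log₂(1/12) = 0.29875
  -P(2)·log₂(P(2)) = -(1/30)·log₂(1/30) = 0.16356
  -P(3)·log₂(P(3)) = -(53/60)·log₂(53/60) = 0.15809
H(P) = 0.29875 + 0.16356 + 0.15809 = 0.62040 bits

log₂(3) = 1.58496 bits

D_KL(P||U) = 1.58496 - 0.62040 = 0.96456 ≈ 0.9646 bits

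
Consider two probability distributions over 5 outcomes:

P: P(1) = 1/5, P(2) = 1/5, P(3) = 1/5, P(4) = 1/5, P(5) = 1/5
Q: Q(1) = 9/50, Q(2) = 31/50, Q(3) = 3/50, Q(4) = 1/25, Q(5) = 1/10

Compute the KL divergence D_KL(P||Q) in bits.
0.7157 bits

D_KL(P||Q) = Σ P(x) log₂(P(x)/Q(x))

Computing term by term:
  P(1)·log₂(P(1)/Q(1)) = (1/5)·log₂((1/5)/(9/50)) = 0.03040
  P(2)·log₂(P(2)/Q(2)) = (1/5)·log₂((1/5)/(31/50)) = -0.32645
  P(3)·log₂(P(3)/Q(3)) = (1/5)·log₂((1/5)/(3/50)) = 0.34739
  P(4)·log₂(P(4)/Q(4)) = (1/5)·log₂((1/5)/(1/25)) = 0.46439
  P(5)·log₂(P(5)/Q(5)) = (1/5)·log₂((1/5)/(1/10)) = 0.20000

D_KL(P||Q) = 0.03040 - 0.32645 + 0.34739 + 0.46439 + 0.20000 = 0.71573 ≈ 0.7157 bits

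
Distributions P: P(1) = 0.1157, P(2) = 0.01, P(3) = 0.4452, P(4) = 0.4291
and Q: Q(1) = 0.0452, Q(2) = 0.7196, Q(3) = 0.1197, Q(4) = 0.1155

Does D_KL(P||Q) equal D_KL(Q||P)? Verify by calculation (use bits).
D_KL(P||Q) = 1.7513 bits, D_KL(Q||P) = 3.9325 bits. No — D_KL(P||Q) ≠ D_KL(Q||P) for this pair.

D_KL(P||Q) = Σ P(x) log₂(P(x)/Q(x))

Computing term by term:
  P(1)·log₂(P(1)/Q(1)) = 0.1157·log₂(0.1157/0.0452) = 0.15689
  P(2)·log₂(P(2)/Q(2)) = 0.01·log₂(0.01/0.7196) = -0.06169
  P(3)·log₂(P(3)/Q(3)) = 0.4452·log₂(0.4452/0.1197) = 0.84367
  P(4)·log₂(P(4)/Q(4)) = 0.4291·log₂(0.4291/0.1155) = 0.81247

D_KL(P||Q) = 0.15689 - 0.06169 + 0.84367 + 0.81247 = 1.75134 ≈ 1.7513 bits

D_KL(Q||P) = Σ Q(x) log₂(Q(x)/P(x))

Computing term by term:
  Q(1)·log₂(Q(1)/P(1)) = 0.0452·log₂(0.0452/0.1157) = -0.06129
  Q(2)·log₂(Q(2)/P(2)) = 0.7196·log₂(0.7196/0.01) = 4.43930
  Q(3)·log₂(Q(3)/P(3)) = 0.1197·log₂(0.1197/0.4452) = -0.22684
  Q(4)·log₂(Q(4)/P(4)) = 0.1155·log₂(0.1155/0.4291) = -0.21869

D_KL(Q||P) = -0.06129 + 4.43930 - 0.22684 - 0.21869 = 3.93248 ≈ 3.9325 bits

These are NOT equal (difference: 2.1812 bits). KL divergence is asymmetric: D_KL(P||Q) ≠ D_KL(Q||P) in general.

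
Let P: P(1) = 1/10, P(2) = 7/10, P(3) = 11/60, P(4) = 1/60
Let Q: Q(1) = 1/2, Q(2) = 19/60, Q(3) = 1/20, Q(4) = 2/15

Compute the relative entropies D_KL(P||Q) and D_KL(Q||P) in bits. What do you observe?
D_KL(P||Q) = 0.8625 bits, D_KL(Q||P) = 1.1049 bits. The two directions give different values (D_KL(Q||P) exceeds D_KL(P||Q) by 0.2424 bits): KL divergence is asymmetric.

D_KL(P||Q) = Σ P(x) log₂(P(x)/Q(x))

Computing term by term:
  P(1)·log₂(P(1)/Q(1)) = (1/10)·log₂((1/10)/(1/2)) = -0.23219
  P(2)·log₂(P(2)/Q(2)) = (7/10)·log₂((7/10)/(19/60)) = 0.80107
  P(3)·log₂(P(3)/Q(3)) = (11/60)·log₂((11/60)/(1/20)) = 0.34365
  P(4)·log₂(P(4)/Q(4)) = (1/60)·log₂((1/60)/(2/15)) = -0.05000

D_KL(P||Q) = -0.23219 + 0.80107 + 0.34365 - 0.05000 = 0.86253 ≈ 0.8625 bits

D_KL(Q||P) = Σ Q(x) log₂(Q(x)/P(x))

Computing term by term:
  Q(1)·log₂(Q(1)/P(1)) = (1/2)·log₂((1/2)/(1/10)) = 1.16096
  Q(2)·log₂(Q(2)/P(2)) = (19/60)·log₂((19/60)/(7/10)) = -0.36239
  Q(3)·log₂(Q(3)/P(3)) = (1/20)·log₂((1/20)/(11/60)) = -0.09372
  Q(4)·log₂(Q(4)/P(4)) = (2/15)·log₂((2/15)/(1/60)) = 0.40000

D_KL(Q||P) = 1.16096 - 0.36239 - 0.09372 + 0.40000 = 1.10485 ≈ 1.1049 bits

These are NOT equal (difference: 0.2424 bits). KL divergence is asymmetric: D_KL(P||Q) ≠ D_KL(Q||P) in general.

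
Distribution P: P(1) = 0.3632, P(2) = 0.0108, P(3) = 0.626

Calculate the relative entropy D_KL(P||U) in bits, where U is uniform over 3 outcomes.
0.5607 bits

U(i) = 1/3 for all i

D_KL(P||U) = Σ P(x) log₂(P(x) / (1/3))
           = Σ P(x) log₂(P(x)) + log₂(3)
           = log₂(3) - H(P)

H(P) = -Σ P(x) log₂(P(x)):
  -P(1)·log₂(P(1)) = -(0.3632)·log₂(0.3632) = 0.53069
  -P(2)·log₂(P(2)) = -(0.0108)·log₂(0.0108) = 0.07055
  -P(3)·log₂(P(3)) = -(0.626)·log₂(0.626) = 0.42303
H(P) = 0.53069 + 0.07055 + 0.42303 = 1.02427 bits

log₂(3) = 1.58496 bits

D_KL(P||U) = 1.58496 - 1.02427 = 0.56069 ≈ 0.5607 bits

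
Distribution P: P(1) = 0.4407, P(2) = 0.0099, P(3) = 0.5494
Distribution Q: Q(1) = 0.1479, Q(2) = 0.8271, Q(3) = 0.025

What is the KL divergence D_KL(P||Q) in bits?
3.0801 bits

D_KL(P||Q) = Σ P(x) log₂(P(x)/Q(x))

Computing term by term:
  P(1)·log₂(P(1)/Q(1)) = 0.4407·log₂(0.4407/0.1479) = 0.69418
  P(2)·log₂(P(2)/Q(2)) = 0.0099·log₂(0.0099/0.8271) = -0.06321
  P(3)·log₂(P(3)/Q(3)) = 0.5494·log₂(0.5494/0.025) = 2.44915

D_KL(P||Q) = 0.69418 - 0.06321 + 2.44915 = 3.08012 ≈ 3.0801 bits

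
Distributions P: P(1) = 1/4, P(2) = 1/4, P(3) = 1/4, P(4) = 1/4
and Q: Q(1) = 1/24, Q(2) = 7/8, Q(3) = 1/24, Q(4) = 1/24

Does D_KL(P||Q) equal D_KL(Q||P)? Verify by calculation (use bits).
D_KL(P||Q) = 1.4869 bits, D_KL(Q||P) = 1.2583 bits. No — D_KL(P||Q) ≠ D_KL(Q||P) for this pair.

D_KL(P||Q) = Σ P(x) log₂(P(x)/Q(x))

Computing term by term:
  P(1)·log₂(P(1)/Q(1)) = (1/4)·log₂((1/4)/(1/24)) = 0.64624
  P(2)·log₂(P(2)/Q(2)) = (1/4)·log₂((1/4)/(7/8)) = -0.45184
  P(3)·log₂(P(3)/Q(3)) = (1/4)·log₂((1/4)/(1/24)) = 0.64624
  P(4)·log₂(P(4)/Q(4)) = (1/4)·log₂((1/4)/(1/24)) = 0.64624

D_KL(P||Q) = 0.64624 - 0.45184 + 0.64624 + 0.64624 = 1.48688 ≈ 1.4869 bits

D_KL(Q||P) = Σ Q(x) log₂(Q(x)/P(x))

Computing term by term:
  Q(1)·log₂(Q(1)/P(1)) = (1/24)·log₂((1/24)/(1/4)) = -0.10771
  Q(2)·log₂(Q(2)/P(2)) = (7/8)·log₂((7/8)/(1/4)) = 1.58144
  Q(3)·log₂(Q(3)/P(3)) = (1/24)·log₂((1/24)/(1/4)) = -0.10771
  Q(4)·log₂(Q(4)/P(4)) = (1/24)·log₂((1/24)/(1/4)) = -0.10771

D_KL(Q||P) = -0.10771 + 1.58144 - 0.10771 - 0.10771 = 1.25831 ≈ 1.2583 bits

These are NOT equal (difference: 0.2286 bits). KL divergence is asymmetric: D_KL(P||Q) ≠ D_KL(Q||P) in general.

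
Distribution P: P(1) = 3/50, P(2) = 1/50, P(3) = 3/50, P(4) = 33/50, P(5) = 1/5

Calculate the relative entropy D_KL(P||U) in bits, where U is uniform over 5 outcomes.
0.8620 bits

U(i) = 1/5 for all i

D_KL(P||U) = Σ P(x) log₂(P(x) / (1/5))
           = Σ P(x) log₂(P(x)) + log₂(5)
           = log₂(5) - H(P)

H(P) = -Σ P(x) log₂(P(x)):
  -P(1)·log₂(P(1)) = -(3/50)·log₂(3/50) = 0.24353
  -P(2)·log₂(P(2)) = -(1/50)·log₂(1/50) = 0.11288
  -P(3)·log₂(P(3)) = -(3/50)·log₂(3/50) = 0.24353
  -P(4)·log₂(P(4)) = -(33/50)·log₂(33/50) = 0.39564
  -P(5)·log₂(P(5)) = -(1/5)·log₂(1/5) = 0.46439
H(P) = 0.24353 + 0.11288 + 0.24353 + 0.39564 + 0.46439 = 1.45997 bits

log₂(5) = 2.32193 bits

D_KL(P||U) = 2.32193 - 1.45997 = 0.86196 ≈ 0.8620 bits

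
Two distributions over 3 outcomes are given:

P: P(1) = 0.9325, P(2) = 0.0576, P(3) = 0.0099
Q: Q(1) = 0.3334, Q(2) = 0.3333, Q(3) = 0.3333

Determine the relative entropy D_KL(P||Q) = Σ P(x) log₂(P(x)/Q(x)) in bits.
1.1876 bits

D_KL(P||Q) = Σ P(x) log₂(P(x)/Q(x))

Computing term by term:
  P(1)·log₂(P(1)/Q(1)) = 0.9325·log₂(0.9325/0.3334) = 1.38369
  P(2)·log₂(P(2)/Q(2)) = 0.0576·log₂(0.0576/0.3333) = -0.14588
  P(3)·log₂(P(3)/Q(3)) = 0.0099·log₂(0.0099/0.3333) = -0.05023

D_KL(P||Q) = 1.38369 - 0.14588 - 0.05023 = 1.18758 ≈ 1.1876 bits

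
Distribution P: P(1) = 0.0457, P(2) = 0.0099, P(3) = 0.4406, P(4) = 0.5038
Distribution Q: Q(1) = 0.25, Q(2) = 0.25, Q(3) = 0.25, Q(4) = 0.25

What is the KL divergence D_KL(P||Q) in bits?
0.7114 bits

D_KL(P||Q) = Σ P(x) log₂(P(x)/Q(x))

Computing term by term:
  P(1)·log₂(P(1)/Q(1)) = 0.0457·log₂(0.0457/0.25) = -0.11204
  P(2)·log₂(P(2)/Q(2)) = 0.0099·log₂(0.0099/0.25) = -0.04612
  P(3)·log₂(P(3)/Q(3)) = 0.4406·log₂(0.4406/0.25) = 0.36021
  P(4)·log₂(P(4)/Q(4)) = 0.5038·log₂(0.5038/0.25) = 0.50930

D_KL(P||Q) = -0.11204 - 0.04612 + 0.36021 + 0.50930 = 0.71135 ≈ 0.7114 bits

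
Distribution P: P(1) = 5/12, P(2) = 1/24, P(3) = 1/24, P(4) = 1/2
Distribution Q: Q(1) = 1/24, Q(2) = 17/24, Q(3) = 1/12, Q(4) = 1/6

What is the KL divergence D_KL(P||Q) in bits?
1.9646 bits

D_KL(P||Q) = Σ P(x) log₂(P(x)/Q(x))

Computing term by term:
  P(1)·log₂(P(1)/Q(1)) = (5/12)·log₂((5/12)/(1/24)) = 1.38414
  P(2)·log₂(P(2)/Q(2)) = (1/24)·log₂((1/24)/(17/24)) = -0.17031
  P(3)·log₂(P(3)/Q(3)) = (1/24)·log₂((1/24)/(1/12)) = -0.04167
  P(4)·log₂(P(4)/Q(4)) = (1/2)·log₂((1/2)/(1/6)) = 0.79248

D_KL(P||Q) = 1.38414 - 0.17031 - 0.04167 + 0.79248 = 1.96464 ≈ 1.9646 bits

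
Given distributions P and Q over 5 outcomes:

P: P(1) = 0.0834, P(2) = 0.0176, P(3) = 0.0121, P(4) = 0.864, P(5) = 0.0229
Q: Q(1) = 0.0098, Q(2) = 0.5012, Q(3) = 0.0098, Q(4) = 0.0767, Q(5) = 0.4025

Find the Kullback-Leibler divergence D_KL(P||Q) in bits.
3.1002 bits

D_KL(P||Q) = Σ P(x) log₂(P(x)/Q(x))

Computing term by term:
  P(1)·log₂(P(1)/Q(1)) = 0.0834·log₂(0.0834/0.0098) = 0.25764
  P(2)·log₂(P(2)/Q(2)) = 0.0176·log₂(0.0176/0.5012) = -0.08504
  P(3)·log₂(P(3)/Q(3)) = 0.0121·log₂(0.0121/0.0098) = 0.00368
  P(4)·log₂(P(4)/Q(4)) = 0.864·log₂(0.864/0.0767) = 3.01859
  P(5)·log₂(P(5)/Q(5)) = 0.0229·log₂(0.0229/0.4025) = -0.09470

D_KL(P||Q) = 0.25764 - 0.08504 + 0.00368 + 3.01859 - 0.09470 = 3.10017 ≈ 3.1002 bits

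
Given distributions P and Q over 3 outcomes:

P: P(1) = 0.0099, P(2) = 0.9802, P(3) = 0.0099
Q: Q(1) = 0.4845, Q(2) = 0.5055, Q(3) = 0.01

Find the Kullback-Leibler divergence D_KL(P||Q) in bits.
0.8807 bits

D_KL(P||Q) = Σ P(x) log₂(P(x)/Q(x))

Computing term by term:
  P(1)·log₂(P(1)/Q(1)) = 0.0099·log₂(0.0099/0.4845) = -0.05557
  P(2)·log₂(P(2)/Q(2)) = 0.9802·log₂(0.9802/0.5055) = 0.93645
  P(3)·log₂(P(3)/Q(3)) = 0.0099·log₂(0.0099/0.01) = -0.00014

D_KL(P||Q) = -0.05557 + 0.93645 - 0.00014 = 0.88074 ≈ 0.8807 bits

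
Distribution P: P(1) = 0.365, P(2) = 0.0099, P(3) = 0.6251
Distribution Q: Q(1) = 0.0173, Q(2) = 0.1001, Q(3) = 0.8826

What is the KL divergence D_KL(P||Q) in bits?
1.2615 bits

D_KL(P||Q) = Σ P(x) log₂(P(x)/Q(x))

Computing term by term:
  P(1)·log₂(P(1)/Q(1)) = 0.365·log₂(0.365/0.0173) = 1.60565
  P(2)·log₂(P(2)/Q(2)) = 0.0099·log₂(0.0099/0.1001) = -0.03304
  P(3)·log₂(P(3)/Q(3)) = 0.6251·log₂(0.6251/0.8826) = -0.31110

D_KL(P||Q) = 1.60565 - 0.03304 - 0.31110 = 1.26151 ≈ 1.2615 bits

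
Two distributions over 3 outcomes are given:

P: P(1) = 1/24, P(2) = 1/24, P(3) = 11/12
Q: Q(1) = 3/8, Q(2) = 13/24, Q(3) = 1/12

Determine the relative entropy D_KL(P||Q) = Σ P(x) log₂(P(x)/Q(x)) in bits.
2.8849 bits

D_KL(P||Q) = Σ P(x) log₂(P(x)/Q(x))

Computing term by term:
  P(1)·log₂(P(1)/Q(1)) = (1/24)·log₂((1/24)/(3/8)) = -0.13208
  P(2)·log₂(P(2)/Q(2)) = (1/24)·log₂((1/24)/(13/24)) = -0.15418
  P(3)·log₂(P(3)/Q(3)) = (11/12)·log₂((11/12)/(1/12)) = 3.17115

D_KL(P||Q) = -0.13208 - 0.15418 + 3.17115 = 2.88489 ≈ 2.8849 bits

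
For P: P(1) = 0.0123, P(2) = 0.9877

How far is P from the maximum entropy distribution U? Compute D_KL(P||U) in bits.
0.9043 bits

U(i) = 1/2 for all i

D_KL(P||U) = Σ P(x) log₂(P(x) / (1/2))
           = Σ P(x) log₂(P(x)) + log₂(2)
           = log₂(2) - H(P)

H(P) = -Σ P(x) log₂(P(x)):
  -P(1)·log₂(P(1)) = -(0.0123)·log₂(0.0123) = 0.07805
  -P(2)·log₂(P(2)) = -(0.9877)·log₂(0.9877) = 0.01764
H(P) = 0.07805 + 0.01764 = 0.09569 bits

log₂(2) = 1.00000 bits

D_KL(P||U) = 1.00000 - 0.09569 = 0.90431 ≈ 0.9043 bits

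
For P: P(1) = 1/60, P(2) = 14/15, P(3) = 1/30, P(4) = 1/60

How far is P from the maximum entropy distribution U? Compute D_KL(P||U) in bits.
1.5466 bits

U(i) = 1/4 for all i

D_KL(P||U) = Σ P(x) log₂(P(x) / (1/4))
           = Σ P(x) log₂(P(x)) + log₂(4)
           = log₂(4) - H(P)

H(P) = -Σ P(x) log₂(P(x)):
  -P(1)·log₂(P(1)) = -(1/60)·log₂(1/60) = 0.09845
  -P(2)·log₂(P(2)) = -(14/15)·log₂(14/15) = 0.09290
  -P(3)·log₂(P(3)) = -(1/30)·log₂(1/30) = 0.16356
  -P(4)·log₂(P(4)) = -(1/60)·log₂(1/60) = 0.09845
H(P) = 0.09845 + 0.09290 + 0.16356 + 0.09845 = 0.45336 bits

log₂(4) = 2.00000 bits

D_KL(P||U) = 2.00000 - 0.45336 = 1.54664 ≈ 1.5466 bits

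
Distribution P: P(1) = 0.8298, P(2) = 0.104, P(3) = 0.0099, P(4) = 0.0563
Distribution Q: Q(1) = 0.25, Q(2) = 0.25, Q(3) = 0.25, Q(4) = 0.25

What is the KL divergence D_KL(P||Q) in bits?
1.1374 bits

D_KL(P||Q) = Σ P(x) log₂(P(x)/Q(x))

Computing term by term:
  P(1)·log₂(P(1)/Q(1)) = 0.8298·log₂(0.8298/0.25) = 1.43625
  P(2)·log₂(P(2)/Q(2)) = 0.104·log₂(0.104/0.25) = -0.13160
  P(3)·log₂(P(3)/Q(3)) = 0.0099·log₂(0.0099/0.25) = -0.04612
  P(4)·log₂(P(4)/Q(4)) = 0.0563·log₂(0.0563/0.25) = -0.12109

D_KL(P||Q) = 1.43625 - 0.13160 - 0.04612 - 0.12109 = 1.13744 ≈ 1.1374 bits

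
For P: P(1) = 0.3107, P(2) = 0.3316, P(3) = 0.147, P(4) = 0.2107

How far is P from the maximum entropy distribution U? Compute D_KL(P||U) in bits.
0.0680 bits

U(i) = 1/4 for all i

D_KL(P||U) = Σ P(x) log₂(P(x) / (1/4))
           = Σ P(x) log₂(P(x)) + log₂(4)
           = log₂(4) - H(P)

H(P) = -Σ P(x) log₂(P(x)):
  -P(1)·log₂(P(1)) = -(0.3107)·log₂(0.3107) = 0.52397
  -P(2)·log₂(P(2)) = -(0.3316)·log₂(0.3316) = 0.52807
  -P(3)·log₂(P(3)) = -(0.147)·log₂(0.147) = 0.40662
  -P(4)·log₂(P(4)) = -(0.2107)·log₂(0.2107) = 0.47339
H(P) = 0.52397 + 0.52807 + 0.40662 + 0.47339 = 1.93205 bits

log₂(4) = 2.00000 bits

D_KL(P||U) = 2.00000 - 1.93205 = 0.06795 ≈ 0.0680 bits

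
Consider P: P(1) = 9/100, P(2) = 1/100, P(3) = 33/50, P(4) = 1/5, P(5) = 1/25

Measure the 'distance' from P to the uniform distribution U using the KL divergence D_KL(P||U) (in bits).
0.8971 bits

U(i) = 1/5 for all i

D_KL(P||U) = Σ P(x) log₂(P(x) / (1/5))
           = Σ P(x) log₂(P(x)) + log₂(5)
           = log₂(5) - H(P)

H(P) = -Σ P(x) log₂(P(x)):
  -P(1)·log₂(P(1)) = -(9/100)·log₂(9/100) = 0.31265
  -P(2)·log₂(P(2)) = -(1/100)·log₂(1/100) = 0.06644
  -P(3)·log₂(P(3)) = -(33/50)·log₂(33/50) = 0.39564
  -P(4)·log₂(P(4)) = -(1/5)·log₂(1/5) = 0.46439
  -P(5)·log₂(P(5)) = -(1/25)·log₂(1/25) = 0.18575
H(P) = 0.31265 + 0.06644 + 0.39564 + 0.46439 + 0.18575 = 1.42487 bits

log₂(5) = 2.32193 bits

D_KL(P||U) = 2.32193 - 1.42487 = 0.89706 ≈ 0.8971 bits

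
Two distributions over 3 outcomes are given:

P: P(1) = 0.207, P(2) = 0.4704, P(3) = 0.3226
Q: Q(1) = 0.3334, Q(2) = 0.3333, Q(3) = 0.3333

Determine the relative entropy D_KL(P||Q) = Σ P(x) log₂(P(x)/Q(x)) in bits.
0.0763 bits

D_KL(P||Q) = Σ P(x) log₂(P(x)/Q(x))

Computing term by term:
  P(1)·log₂(P(1)/Q(1)) = 0.207·log₂(0.207/0.3334) = -0.14234
  P(2)·log₂(P(2)/Q(2)) = 0.4704·log₂(0.4704/0.3333) = 0.23382
  P(3)·log₂(P(3)/Q(3)) = 0.3226·log₂(0.3226/0.3333) = -0.01519

D_KL(P||Q) = -0.14234 + 0.23382 - 0.01519 = 0.07629 ≈ 0.0763 bits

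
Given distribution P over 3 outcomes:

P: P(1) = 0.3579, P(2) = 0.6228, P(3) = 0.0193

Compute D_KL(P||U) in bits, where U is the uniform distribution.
0.5190 bits

U(i) = 1/3 for all i

D_KL(P||U) = Σ P(x) log₂(P(x) / (1/3))
           = Σ P(x) log₂(P(x)) + log₂(3)
           = log₂(3) - H(P)

H(P) = -Σ P(x) log₂(P(x)):
  -P(1)·log₂(P(1)) = -(0.3579)·log₂(0.3579) = 0.53054
  -P(2)·log₂(P(2)) = -(0.6228)·log₂(0.6228) = 0.42547
  -P(3)·log₂(P(3)) = -(0.0193)·log₂(0.0193) = 0.10992
H(P) = 0.53054 + 0.42547 + 0.10992 = 1.06593 bits

log₂(3) = 1.58496 bits

D_KL(P||U) = 1.58496 - 1.06593 = 0.51903 ≈ 0.5190 bits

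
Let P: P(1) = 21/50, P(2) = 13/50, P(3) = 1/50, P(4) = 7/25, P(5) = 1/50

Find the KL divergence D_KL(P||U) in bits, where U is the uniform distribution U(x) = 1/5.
0.5510 bits

U(i) = 1/5 for all i

D_KL(P||U) = Σ P(x) log₂(P(x) / (1/5))
           = Σ P(x) log₂(P(x)) + log₂(5)
           = log₂(5) - H(P)

H(P) = -Σ P(x) log₂(P(x)):
  -P(1)·log₂(P(1)) = -(21/50)·log₂(21/50) = 0.52565
  -P(2)·log₂(P(2)) = -(13/50)·log₂(13/50) = 0.50529
  -P(3)·log₂(P(3)) = -(1/50)·log₂(1/50) = 0.11288
  -P(4)·log₂(P(4)) = -(7/25)·log₂(7/25) = 0.51422
  -P(5)·log₂(P(5)) = -(1/50)·log₂(1/50) = 0.11288
H(P) = 0.52565 + 0.50529 + 0.11288 + 0.51422 + 0.11288 = 1.77092 bits

log₂(5) = 2.32193 bits

D_KL(P||U) = 2.32193 - 1.77092 = 0.55101 ≈ 0.5510 bits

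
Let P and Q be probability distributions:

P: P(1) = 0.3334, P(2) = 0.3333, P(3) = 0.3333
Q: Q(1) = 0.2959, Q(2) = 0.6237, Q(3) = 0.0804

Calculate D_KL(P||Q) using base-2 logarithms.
0.4399 bits

D_KL(P||Q) = Σ P(x) log₂(P(x)/Q(x))

Computing term by term:
  P(1)·log₂(P(1)/Q(1)) = 0.3334·log₂(0.3334/0.2959) = 0.05739
  P(2)·log₂(P(2)/Q(2)) = 0.3333·log₂(0.3333/0.6237) = -0.30131
  P(3)·log₂(P(3)/Q(3)) = 0.3333·log₂(0.3333/0.0804) = 0.68378

D_KL(P||Q) = 0.05739 - 0.30131 + 0.68378 = 0.43986 ≈ 0.4399 bits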